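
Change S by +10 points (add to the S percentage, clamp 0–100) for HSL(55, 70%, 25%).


Original S = 70%
Adjustment = +10 percentage points
New S = 70 + (10) = 80
Clamp to [0, 100] → 80
= HSL(55°, 80%, 25%)


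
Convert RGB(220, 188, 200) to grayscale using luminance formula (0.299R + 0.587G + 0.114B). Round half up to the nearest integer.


Gray = 0.299×R + 0.587×G + 0.114×B
Gray = 0.299×220 + 0.587×188 + 0.114×200
Gray = 65.780 + 110.356 + 22.800
Gray = 198.936 → round half up → 199
Gray = 199


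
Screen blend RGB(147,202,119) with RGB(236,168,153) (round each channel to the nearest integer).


Screen: C = 255 - (255-A)×(255-B)/255, rounded to nearest integer
R: 255 - (255-147)×(255-236)/255 = 255 - 2052/255 ≈ 255 - 8.047 = 246.953 → 247
G: 255 - (255-202)×(255-168)/255 = 255 - 4611/255 ≈ 255 - 18.082 = 236.918 → 237
B: 255 - (255-119)×(255-153)/255 = 255 - 13872/255 ≈ 255 - 54.400 = 200.600 → 201
= RGB(247, 237, 201)


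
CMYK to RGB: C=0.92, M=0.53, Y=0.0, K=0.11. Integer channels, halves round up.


R = 255 × (1-C) × (1-K) = 255 × 0.08 × 0.89 = 18.156 → 18
G = 255 × (1-M) × (1-K) = 255 × 0.47 × 0.89 = 106.6665 → 107
B = 255 × (1-Y) × (1-K) = 255 × 1.00 × 0.89 = 226.95 → 227
= RGB(18, 107, 227)


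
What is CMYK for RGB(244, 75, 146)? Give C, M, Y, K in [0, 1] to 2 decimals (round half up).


R'=244/255≈0.9569, G'=75/255≈0.2941, B'=146/255≈0.5725
K = 1 - max(R',G',B') = 1 - 244/255 = 11/255 = 0.04313… → 0.04
(1-R'-K)/(1-K) simplifies to (max-R)/max with max = 244:
C = (244-244)/244 = 0/244 = 0 → 0.00
M = (244-75)/244 = 169/244 = 0.69262… → 0.69
Y = (244-146)/244 = 98/244 = 0.40163… → 0.40
= CMYK(0.00, 0.69, 0.40, 0.04)


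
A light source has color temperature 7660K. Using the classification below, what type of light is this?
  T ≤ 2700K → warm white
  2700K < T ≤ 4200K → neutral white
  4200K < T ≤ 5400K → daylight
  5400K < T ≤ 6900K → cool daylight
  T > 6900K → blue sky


Temperature: 7660K
7660K > 6900K → blue sky
Classification: blue sky


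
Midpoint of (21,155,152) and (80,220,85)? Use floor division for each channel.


Midpoint: each channel = ⌊(C₁+C₂)/2⌋
R: ⌊(21+80)/2⌋ = 50
G: ⌊(155+220)/2⌋ = 187
B: ⌊(152+85)/2⌋ = 118
= RGB(50, 187, 118)


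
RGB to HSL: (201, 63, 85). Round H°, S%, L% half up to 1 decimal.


Normalize: R'=201/255≈0.7882, G'=63/255≈0.2471, B'=85/255≈0.3333
Max=201/255, Min=63/255, Δ=Max-Min=138/255
L = (Max+Min)/2 = (201+63)/510 = 264/510 = 0.51764… → L = 51.8%
L > 0.5 → S = Δ/(2-Max-Min) = 138/(510-201-63) = 138/246 = 0.56097… → S = 56.1%
(the 1/255 factors cancel in S and H, so raw channel differences can be used)
Max is R' → H = 60 × (((G-B)/Δ) mod 6) = 60 × (((63-85)/138) mod 6)
  (-22)/138 = -0.1594…; negative, so add 6 → 5.8405…
  H = 60 × 5.8405… = 350.434…° → H = 350.4°
= HSL(350.4°, 56.1%, 51.8%)


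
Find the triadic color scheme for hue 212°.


Triadic: equally spaced at 120° intervals
H1 = 212°
H2 = (212 + 120) mod 360 = 332°
H3 = (212 + 240) mod 360 = 92°
Triadic = 212°, 332°, 92°


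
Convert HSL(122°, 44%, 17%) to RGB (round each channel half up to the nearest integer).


H=122°, S=0.44, L=0.17
C = (1-|2L-1|)×S = (1-|-0.66|)×0.44 = 0.1496
H' = H/60 = 122/60 ≈ 2.0333; X = C×(1-|H' mod 2 - 1|) ≈ 0.0050
m = L - C/2 = 0.17 - 0.0748 = 0.0952
Sector ⌊H'⌋ = 2 → (R',G',B') = (0.0, 0.1496, ≈0.0050)
RGB = ((R'+m)×255, (G'+m)×255, (B'+m)×255) = (24.276, 62.424, 25.5476)
Round half up → RGB(24, 62, 26)


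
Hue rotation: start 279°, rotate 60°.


New hue = (H + rotation) mod 360
New hue = (279 + 60) mod 360
= 339 mod 360
= 339°


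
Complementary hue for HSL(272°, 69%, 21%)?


Complement = opposite side of color wheel = hue + 180°
H' = (272 + 180) mod 360 = 92°
S and L unchanged.
= HSL(92°, 69%, 21%)


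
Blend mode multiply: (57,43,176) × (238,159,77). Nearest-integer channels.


Multiply: C = A×B/255, rounded to nearest integer
R: 57×238/255 = 13566/255 ≈ 53.200 → 53
G: 43×159/255 = 6837/255 ≈ 26.812 → 27
B: 176×77/255 = 13552/255 ≈ 53.145 → 53
= RGB(53, 27, 53)


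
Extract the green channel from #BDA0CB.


Color: #BDA0CB
R = BD = 189
G = A0 = 160
B = CB = 203
Green = 160


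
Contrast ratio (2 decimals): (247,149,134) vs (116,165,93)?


Linearize each sRGB channel c=v/255: c/12.92 if c ≤ 0.04045 else ((c+0.055)/1.055)^2.4
L = 0.2126×R_lin + 0.7152×G_lin + 0.0722×B_lin
Color 1 (247,149,134):
  R=247: 247/255≈0.9686 > 0.04045 → ((0.9686+0.055)/1.055)^2.4 ≈ 0.93011
  G=149: 149/255≈0.5843 > 0.04045 → ((0.5843+0.055)/1.055)^2.4 ≈ 0.30054
  B=134: 134/255≈0.5255 > 0.04045 → ((0.5255+0.055)/1.055)^2.4 ≈ 0.23840
  L1 = 0.2126×0.93011 + 0.7152×0.30054 + 0.0722×0.23840 ≈ 0.42990
Color 2 (116,165,93):
  R=116: 116/255≈0.4549 > 0.04045 → ((0.4549+0.055)/1.055)^2.4 ≈ 0.17465
  G=165: 165/255≈0.6471 > 0.04045 → ((0.6471+0.055)/1.055)^2.4 ≈ 0.37626
  B=93: 93/255≈0.3647 > 0.04045 → ((0.3647+0.055)/1.055)^2.4 ≈ 0.10946
  L2 = 0.2126×0.17465 + 0.7152×0.37626 + 0.0722×0.10946 ≈ 0.31414
Lighter = 0.42990, Darker = 0.31414
Ratio = (L_lighter + 0.05) / (L_darker + 0.05)
Ratio = (0.42990 + 0.05) / (0.31414 + 0.05) = 0.47990 / 0.36414 ≈ 1.3179
Ratio ≈ 1.32:1


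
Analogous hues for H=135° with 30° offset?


Base hue: 135°
Left analog: (135 - 30) mod 360 = 105°
Right analog: (135 + 30) mod 360 = 165°
Analogous hues = 105° and 165°


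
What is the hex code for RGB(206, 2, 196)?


R = 206 → CE (hex)
G = 2 → 02 (hex)
B = 196 → C4 (hex)
Hex = #CE02C4


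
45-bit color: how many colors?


Colors = 2^bits = 2^45
= 35,184,372,088,832 colors


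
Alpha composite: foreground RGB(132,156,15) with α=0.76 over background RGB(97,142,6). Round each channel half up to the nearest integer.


C = α×F + (1-α)×B, with 1-α = 0.24
R: 0.76×132 + 0.24×97 = 100.32 + 23.28 = 123.60 → 124
G: 0.76×156 + 0.24×142 = 118.56 + 34.08 = 152.64 → 153
B: 0.76×15 + 0.24×6 = 11.40 + 1.44 = 12.84 → 13
= RGB(124, 153, 13)


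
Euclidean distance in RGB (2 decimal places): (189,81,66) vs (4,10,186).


d = √[(R₁-R₂)² + (G₁-G₂)² + (B₁-B₂)²]
d = √[(189-4)² + (81-10)² + (66-186)²]
d = √[34225 + 5041 + 14400]
d = √53666
d ≈ 231.66


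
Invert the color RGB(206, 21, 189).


Invert: (255-R, 255-G, 255-B)
R: 255-206 = 49
G: 255-21 = 234
B: 255-189 = 66
= RGB(49, 234, 66)


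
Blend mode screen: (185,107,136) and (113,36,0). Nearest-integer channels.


Screen: C = 255 - (255-A)×(255-B)/255, rounded to nearest integer
R: 255 - (255-185)×(255-113)/255 = 255 - 9940/255 ≈ 255 - 38.980 = 216.020 → 216
G: 255 - (255-107)×(255-36)/255 = 255 - 32412/255 ≈ 255 - 127.106 = 127.894 → 128
B: 255 - (255-136)×(255-0)/255 = 255 - 30345/255 ≈ 255 - 119.000 = 136.000 → 136
= RGB(216, 128, 136)


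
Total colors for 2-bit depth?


Colors = 2^bits = 2^2
= 4 colors


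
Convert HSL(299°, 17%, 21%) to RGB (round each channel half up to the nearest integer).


H=299°, S=0.17, L=0.21
C = (1-|2L-1|)×S = (1-|-0.58|)×0.17 = 0.0714
H' = H/60 = 299/60 ≈ 4.9833; X = C×(1-|H' mod 2 - 1|) = 0.07021
m = L - C/2 = 0.21 - 0.0357 = 0.1743
Sector ⌊H'⌋ = 4 → (R',G',B') = (0.07021, 0.0, 0.0714)
RGB = ((R'+m)×255, (G'+m)×255, (B'+m)×255) = (62.35005, 44.4465, 62.6535)
Round half up → RGB(62, 44, 63)


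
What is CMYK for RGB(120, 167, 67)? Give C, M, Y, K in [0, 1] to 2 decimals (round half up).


R'=120/255≈0.4706, G'=167/255≈0.6549, B'=67/255≈0.2627
K = 1 - max(R',G',B') = 1 - 167/255 = 88/255 = 0.34509… → 0.35
(1-R'-K)/(1-K) simplifies to (max-R)/max with max = 167:
C = (167-120)/167 = 47/167 = 0.28143… → 0.28
M = (167-167)/167 = 0/167 = 0 → 0.00
Y = (167-67)/167 = 100/167 = 0.59880… → 0.60
= CMYK(0.28, 0.00, 0.60, 0.35)


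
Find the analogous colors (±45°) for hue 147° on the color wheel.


Base hue: 147°
Left analog: (147 - 45) mod 360 = 102°
Right analog: (147 + 45) mod 360 = 192°
Analogous hues = 102° and 192°


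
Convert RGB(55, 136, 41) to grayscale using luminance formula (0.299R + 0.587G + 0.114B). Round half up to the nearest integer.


Gray = 0.299×R + 0.587×G + 0.114×B
Gray = 0.299×55 + 0.587×136 + 0.114×41
Gray = 16.445 + 79.832 + 4.674
Gray = 100.951 → round half up → 101
Gray = 101


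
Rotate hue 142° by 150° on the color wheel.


New hue = (H + rotation) mod 360
New hue = (142 + 150) mod 360
= 292 mod 360
= 292°


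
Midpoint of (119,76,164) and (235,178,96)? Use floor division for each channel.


Midpoint: each channel = ⌊(C₁+C₂)/2⌋
R: ⌊(119+235)/2⌋ = 177
G: ⌊(76+178)/2⌋ = 127
B: ⌊(164+96)/2⌋ = 130
= RGB(177, 127, 130)


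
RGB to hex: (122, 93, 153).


R = 122 → 7A (hex)
G = 93 → 5D (hex)
B = 153 → 99 (hex)
Hex = #7A5D99


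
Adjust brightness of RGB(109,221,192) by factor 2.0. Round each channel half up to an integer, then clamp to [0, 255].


Multiply each channel by 2.0, round half up, clamp to [0, 255]
R: 109×2.0 = 218
G: 221×2.0 = 442 → clamp → 255
B: 192×2.0 = 384 → clamp → 255
= RGB(218, 255, 255)


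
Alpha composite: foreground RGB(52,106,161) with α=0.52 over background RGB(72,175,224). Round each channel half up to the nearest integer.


C = α×F + (1-α)×B, with 1-α = 0.48
R: 0.52×52 + 0.48×72 = 27.04 + 34.56 = 61.60 → 62
G: 0.52×106 + 0.48×175 = 55.12 + 84.00 = 139.12 → 139
B: 0.52×161 + 0.48×224 = 83.72 + 107.52 = 191.24 → 191
= RGB(62, 139, 191)


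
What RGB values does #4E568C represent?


4E → 78 (R)
56 → 86 (G)
8C → 140 (B)
= RGB(78, 86, 140)


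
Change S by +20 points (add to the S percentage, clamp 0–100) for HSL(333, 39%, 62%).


Original S = 39%
Adjustment = +20 percentage points
New S = 39 + (20) = 59
Clamp to [0, 100] → 59
= HSL(333°, 59%, 62%)


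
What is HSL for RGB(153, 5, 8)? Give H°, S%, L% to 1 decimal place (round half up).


Normalize: R'=153/255≈0.6000, G'=5/255≈0.0196, B'=8/255≈0.0314
Max=153/255, Min=5/255, Δ=Max-Min=148/255
L = (Max+Min)/2 = (153+5)/510 = 158/510 = 0.30980… → L = 31.0%
L ≤ 0.5 → S = Δ/(Max+Min) = 148/(153+5) = 148/158 = 0.93670… → S = 93.7%
(the 1/255 factors cancel in S and H, so raw channel differences can be used)
Max is R' → H = 60 × (((G-B)/Δ) mod 6) = 60 × (((5-8)/148) mod 6)
  (-3)/148 = -0.0202…; negative, so add 6 → 5.9797…
  H = 60 × 5.9797… = 358.783…° → H = 358.8°
= HSL(358.8°, 93.7%, 31.0%)


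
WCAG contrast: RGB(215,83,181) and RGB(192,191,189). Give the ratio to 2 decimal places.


Linearize each sRGB channel c=v/255: c/12.92 if c ≤ 0.04045 else ((c+0.055)/1.055)^2.4
L = 0.2126×R_lin + 0.7152×G_lin + 0.0722×B_lin
Color 1 (215,83,181):
  R=215: 215/255≈0.8431 > 0.04045 → ((0.8431+0.055)/1.055)^2.4 ≈ 0.67954
  G=83: 83/255≈0.3255 > 0.04045 → ((0.3255+0.055)/1.055)^2.4 ≈ 0.08650
  B=181: 181/255≈0.7098 > 0.04045 → ((0.7098+0.055)/1.055)^2.4 ≈ 0.46208
  L1 = 0.2126×0.67954 + 0.7152×0.08650 + 0.0722×0.46208 ≈ 0.23970
Color 2 (192,191,189):
  R=192: 192/255≈0.7529 > 0.04045 → ((0.7529+0.055)/1.055)^2.4 ≈ 0.52712
  G=191: 191/255≈0.7490 > 0.04045 → ((0.7490+0.055)/1.055)^2.4 ≈ 0.52100
  B=189: 189/255≈0.7412 > 0.04045 → ((0.7412+0.055)/1.055)^2.4 ≈ 0.50888
  L2 = 0.2126×0.52712 + 0.7152×0.52100 + 0.0722×0.50888 ≈ 0.52142
Lighter = 0.52142, Darker = 0.23970
Ratio = (L_lighter + 0.05) / (L_darker + 0.05)
Ratio = (0.52142 + 0.05) / (0.23970 + 0.05) = 0.57142 / 0.28970 ≈ 1.9725
Ratio ≈ 1.97:1


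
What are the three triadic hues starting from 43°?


Triadic: equally spaced at 120° intervals
H1 = 43°
H2 = (43 + 120) mod 360 = 163°
H3 = (43 + 240) mod 360 = 283°
Triadic = 43°, 163°, 283°


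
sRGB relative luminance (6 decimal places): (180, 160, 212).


Linearize each channel (sRGB transfer function): c = v/255; c_lin = c/12.92 if c ≤ 0.04045, else ((c+0.055)/1.055)^2.4
  R: 180/255 ≈ 0.705882 > 0.04045 → ((0.705882+0.055)/1.055)^2.4 ≈ 0.456411
  G: 160/255 ≈ 0.627451 > 0.04045 → ((0.627451+0.055)/1.055)^2.4 ≈ 0.351533
  B: 212/255 ≈ 0.831373 > 0.04045 → ((0.831373+0.055)/1.055)^2.4 ≈ 0.658375
R_lin = 0.456411, G_lin = 0.351533, B_lin = 0.658375
L = 0.2126×R + 0.7152×G + 0.0722×B
L = 0.2126×0.456411 + 0.7152×0.351533 + 0.0722×0.658375
L ≈ 0.395984


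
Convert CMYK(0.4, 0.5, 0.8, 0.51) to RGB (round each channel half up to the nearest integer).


R = 255 × (1-C) × (1-K) = 255 × 0.60 × 0.49 = 74.97 → 75
G = 255 × (1-M) × (1-K) = 255 × 0.50 × 0.49 = 62.475 → 62
B = 255 × (1-Y) × (1-K) = 255 × 0.20 × 0.49 = 24.99 → 25
= RGB(75, 62, 25)


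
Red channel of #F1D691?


Color: #F1D691
R = F1 = 241
G = D6 = 214
B = 91 = 145
Red = 241


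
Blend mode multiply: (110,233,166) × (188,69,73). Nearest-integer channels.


Multiply: C = A×B/255, rounded to nearest integer
R: 110×188/255 = 20680/255 ≈ 81.098 → 81
G: 233×69/255 = 16077/255 ≈ 63.047 → 63
B: 166×73/255 = 12118/255 ≈ 47.522 → 48
= RGB(81, 63, 48)


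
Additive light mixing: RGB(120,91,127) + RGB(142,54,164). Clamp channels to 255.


Additive: each channel = min(255, C₁+C₂)
R: 120+142 = 262 → 255
G: 91+54 = 145 → 145
B: 127+164 = 291 → 255
= RGB(255, 145, 255)


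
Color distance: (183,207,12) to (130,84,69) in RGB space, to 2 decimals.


d = √[(R₁-R₂)² + (G₁-G₂)² + (B₁-B₂)²]
d = √[(183-130)² + (207-84)² + (12-69)²]
d = √[2809 + 15129 + 3249]
d = √21187
d ≈ 145.56


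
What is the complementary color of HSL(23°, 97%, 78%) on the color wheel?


Complement = opposite side of color wheel = hue + 180°
H' = (23 + 180) mod 360 = 203°
S and L unchanged.
= HSL(203°, 97%, 78%)


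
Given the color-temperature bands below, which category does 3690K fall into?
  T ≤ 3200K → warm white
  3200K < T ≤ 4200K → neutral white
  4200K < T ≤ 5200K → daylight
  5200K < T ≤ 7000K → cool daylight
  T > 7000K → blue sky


Temperature: 3690K
3200K < 3690K ≤ 4200K → neutral white
Classification: neutral white


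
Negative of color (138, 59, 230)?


Invert: (255-R, 255-G, 255-B)
R: 255-138 = 117
G: 255-59 = 196
B: 255-230 = 25
= RGB(117, 196, 25)


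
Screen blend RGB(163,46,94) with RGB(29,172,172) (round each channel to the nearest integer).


Screen: C = 255 - (255-A)×(255-B)/255, rounded to nearest integer
R: 255 - (255-163)×(255-29)/255 = 255 - 20792/255 ≈ 255 - 81.537 = 173.463 → 173
G: 255 - (255-46)×(255-172)/255 = 255 - 17347/255 ≈ 255 - 68.027 = 186.973 → 187
B: 255 - (255-94)×(255-172)/255 = 255 - 13363/255 ≈ 255 - 52.404 = 202.596 → 203
= RGB(173, 187, 203)


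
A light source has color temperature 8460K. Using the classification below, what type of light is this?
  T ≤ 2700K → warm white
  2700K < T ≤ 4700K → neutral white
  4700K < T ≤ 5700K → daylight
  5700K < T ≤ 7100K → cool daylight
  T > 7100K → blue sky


Temperature: 8460K
8460K > 7100K → blue sky
Classification: blue sky


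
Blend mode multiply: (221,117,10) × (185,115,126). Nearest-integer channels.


Multiply: C = A×B/255, rounded to nearest integer
R: 221×185/255 = 40885/255 ≈ 160.333 → 160
G: 117×115/255 = 13455/255 ≈ 52.765 → 53
B: 10×126/255 = 1260/255 ≈ 4.941 → 5
= RGB(160, 53, 5)


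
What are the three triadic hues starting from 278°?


Triadic: equally spaced at 120° intervals
H1 = 278°
H2 = (278 + 120) mod 360 = 38°
H3 = (278 + 240) mod 360 = 158°
Triadic = 278°, 38°, 158°


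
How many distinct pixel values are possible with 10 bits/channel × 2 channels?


Total bits = 10 bits/channel × 2 channels = 20 bits
Distinct pixel values = 2^20
= 1,048,576 pixel values


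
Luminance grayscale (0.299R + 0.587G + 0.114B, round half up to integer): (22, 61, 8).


Gray = 0.299×R + 0.587×G + 0.114×B
Gray = 0.299×22 + 0.587×61 + 0.114×8
Gray = 6.578 + 35.807 + 0.912
Gray = 43.297 → round half up → 43
Gray = 43


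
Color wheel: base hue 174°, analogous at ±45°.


Base hue: 174°
Left analog: (174 - 45) mod 360 = 129°
Right analog: (174 + 45) mod 360 = 219°
Analogous hues = 129° and 219°


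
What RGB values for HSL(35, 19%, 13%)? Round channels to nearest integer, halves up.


H=35°, S=0.19, L=0.13
C = (1-|2L-1|)×S = (1-|-0.74|)×0.19 = 0.0494
H' = H/60 = 35/60 ≈ 0.5833; X = C×(1-|H' mod 2 - 1|) ≈ 0.0288
m = L - C/2 = 0.13 - 0.0247 = 0.1053
Sector ⌊H'⌋ = 0 → (R',G',B') = (0.0494, ≈0.0288, 0.0)
RGB = ((R'+m)×255, (G'+m)×255, (B'+m)×255) = (39.4485, 34.19975, 26.8515)
Round half up → RGB(39, 34, 27)


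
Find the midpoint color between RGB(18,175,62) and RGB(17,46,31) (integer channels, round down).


Midpoint: each channel = ⌊(C₁+C₂)/2⌋
R: ⌊(18+17)/2⌋ = 17
G: ⌊(175+46)/2⌋ = 110
B: ⌊(62+31)/2⌋ = 46
= RGB(17, 110, 46)


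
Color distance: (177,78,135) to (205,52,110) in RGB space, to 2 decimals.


d = √[(R₁-R₂)² + (G₁-G₂)² + (B₁-B₂)²]
d = √[(177-205)² + (78-52)² + (135-110)²]
d = √[784 + 676 + 625]
d = √2085
d ≈ 45.66


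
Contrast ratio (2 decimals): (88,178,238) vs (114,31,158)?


Linearize each sRGB channel c=v/255: c/12.92 if c ≤ 0.04045 else ((c+0.055)/1.055)^2.4
L = 0.2126×R_lin + 0.7152×G_lin + 0.0722×B_lin
Color 1 (88,178,238):
  R=88: 88/255≈0.3451 > 0.04045 → ((0.3451+0.055)/1.055)^2.4 ≈ 0.09759
  G=178: 178/255≈0.6980 > 0.04045 → ((0.6980+0.055)/1.055)^2.4 ≈ 0.44520
  B=238: 238/255≈0.9333 > 0.04045 → ((0.9333+0.055)/1.055)^2.4 ≈ 0.85499
  L1 = 0.2126×0.09759 + 0.7152×0.44520 + 0.0722×0.85499 ≈ 0.40089
Color 2 (114,31,158):
  R=114: 114/255≈0.4471 > 0.04045 → ((0.4471+0.055)/1.055)^2.4 ≈ 0.16827
  G=31: 31/255≈0.1216 > 0.04045 → ((0.1216+0.055)/1.055)^2.4 ≈ 0.01370
  B=158: 158/255≈0.6196 > 0.04045 → ((0.6196+0.055)/1.055)^2.4 ≈ 0.34191
  L2 = 0.2126×0.16827 + 0.7152×0.01370 + 0.0722×0.34191 ≈ 0.07026
Lighter = 0.40089, Darker = 0.07026
Ratio = (L_lighter + 0.05) / (L_darker + 0.05)
Ratio = (0.40089 + 0.05) / (0.07026 + 0.05) = 0.45089 / 0.12026 ≈ 3.7493
Ratio ≈ 3.75:1


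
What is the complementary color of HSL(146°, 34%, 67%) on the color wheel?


Complement = opposite side of color wheel = hue + 180°
H' = (146 + 180) mod 360 = 326°
S and L unchanged.
= HSL(326°, 34%, 67%)


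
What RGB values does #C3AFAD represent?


C3 → 195 (R)
AF → 175 (G)
AD → 173 (B)
= RGB(195, 175, 173)


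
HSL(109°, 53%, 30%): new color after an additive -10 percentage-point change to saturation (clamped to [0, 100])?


Original S = 53%
Adjustment = -10 percentage points
New S = 53 + (-10) = 43
Clamp to [0, 100] → 43
= HSL(109°, 43%, 30%)


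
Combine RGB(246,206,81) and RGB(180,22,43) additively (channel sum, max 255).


Additive: each channel = min(255, C₁+C₂)
R: 246+180 = 426 → 255
G: 206+22 = 228 → 228
B: 81+43 = 124 → 124
= RGB(255, 228, 124)


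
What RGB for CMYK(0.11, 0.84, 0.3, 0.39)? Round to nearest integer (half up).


R = 255 × (1-C) × (1-K) = 255 × 0.89 × 0.61 = 138.4395 → 138
G = 255 × (1-M) × (1-K) = 255 × 0.16 × 0.61 = 24.888 → 25
B = 255 × (1-Y) × (1-K) = 255 × 0.70 × 0.61 = 108.885 → 109
= RGB(138, 25, 109)


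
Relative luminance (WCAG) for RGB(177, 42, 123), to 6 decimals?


Linearize each channel (sRGB transfer function): c = v/255; c_lin = c/12.92 if c ≤ 0.04045, else ((c+0.055)/1.055)^2.4
  R: 177/255 ≈ 0.694118 > 0.04045 → ((0.694118+0.055)/1.055)^2.4 ≈ 0.439657
  G: 42/255 ≈ 0.164706 > 0.04045 → ((0.164706+0.055)/1.055)^2.4 ≈ 0.023153
  B: 123/255 ≈ 0.482353 > 0.04045 → ((0.482353+0.055)/1.055)^2.4 ≈ 0.198069
R_lin = 0.439657, G_lin = 0.023153, B_lin = 0.198069
L = 0.2126×R + 0.7152×G + 0.0722×B
L = 0.2126×0.439657 + 0.7152×0.023153 + 0.0722×0.198069
L ≈ 0.124331


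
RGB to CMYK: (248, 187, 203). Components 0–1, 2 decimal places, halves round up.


R'=248/255≈0.9725, G'=187/255≈0.7333, B'=203/255≈0.7961
K = 1 - max(R',G',B') = 1 - 248/255 = 7/255 = 0.02745… → 0.03
(1-R'-K)/(1-K) simplifies to (max-R)/max with max = 248:
C = (248-248)/248 = 0/248 = 0 → 0.00
M = (248-187)/248 = 61/248 = 0.24596… → 0.25
Y = (248-203)/248 = 45/248 = 0.18145… → 0.18
= CMYK(0.00, 0.25, 0.18, 0.03)


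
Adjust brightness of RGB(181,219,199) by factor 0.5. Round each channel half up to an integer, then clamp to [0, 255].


Multiply each channel by 0.5, round half up, clamp to [0, 255]
R: 181×0.5 = 90.5 → round → 91
G: 219×0.5 = 109.5 → round → 110
B: 199×0.5 = 99.5 → round → 100
= RGB(91, 110, 100)


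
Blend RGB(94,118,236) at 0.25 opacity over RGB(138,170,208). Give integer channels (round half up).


C = α×F + (1-α)×B, with 1-α = 0.75
R: 0.25×94 + 0.75×138 = 23.50 + 103.50 = 127.00 → 127
G: 0.25×118 + 0.75×170 = 29.50 + 127.50 = 157.00 → 157
B: 0.25×236 + 0.75×208 = 59.00 + 156.00 = 215.00 → 215
= RGB(127, 157, 215)


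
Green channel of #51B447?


Color: #51B447
R = 51 = 81
G = B4 = 180
B = 47 = 71
Green = 180


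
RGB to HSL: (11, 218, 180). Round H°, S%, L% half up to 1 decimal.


Normalize: R'=11/255≈0.0431, G'=218/255≈0.8549, B'=180/255≈0.7059
Max=218/255, Min=11/255, Δ=Max-Min=207/255
L = (Max+Min)/2 = (218+11)/510 = 229/510 = 0.44901… → L = 44.9%
L ≤ 0.5 → S = Δ/(Max+Min) = 207/(218+11) = 207/229 = 0.90393… → S = 90.4%
(the 1/255 factors cancel in S and H, so raw channel differences can be used)
Max is G' → H = 60 × ((B-R)/Δ + 2) = 60 × ((180-11)/207 + 2)
  169/207 + 2 = 0.8164… + 2 = 2.8164…
  H = 60 × 2.8164… = 168.985…° → H = 169.0°
= HSL(169.0°, 90.4%, 44.9%)


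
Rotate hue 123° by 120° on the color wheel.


New hue = (H + rotation) mod 360
New hue = (123 + 120) mod 360
= 243 mod 360
= 243°


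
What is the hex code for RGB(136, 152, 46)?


R = 136 → 88 (hex)
G = 152 → 98 (hex)
B = 46 → 2E (hex)
Hex = #88982E


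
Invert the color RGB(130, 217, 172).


Invert: (255-R, 255-G, 255-B)
R: 255-130 = 125
G: 255-217 = 38
B: 255-172 = 83
= RGB(125, 38, 83)


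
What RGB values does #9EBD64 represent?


9E → 158 (R)
BD → 189 (G)
64 → 100 (B)
= RGB(158, 189, 100)


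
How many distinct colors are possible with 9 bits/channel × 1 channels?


Total bits = 9 bits/channel × 1 channels = 9 bits
Distinct colors = 2^9
= 512 colors


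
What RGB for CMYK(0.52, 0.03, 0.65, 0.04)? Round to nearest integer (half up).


R = 255 × (1-C) × (1-K) = 255 × 0.48 × 0.96 = 117.504 → 118
G = 255 × (1-M) × (1-K) = 255 × 0.97 × 0.96 = 237.456 → 237
B = 255 × (1-Y) × (1-K) = 255 × 0.35 × 0.96 = 85.68 → 86
= RGB(118, 237, 86)


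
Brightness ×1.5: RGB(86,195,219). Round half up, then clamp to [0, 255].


Multiply each channel by 1.5, round half up, clamp to [0, 255]
R: 86×1.5 = 129
G: 195×1.5 = 292.5 → round → 293 → clamp → 255
B: 219×1.5 = 328.5 → round → 329 → clamp → 255
= RGB(129, 255, 255)


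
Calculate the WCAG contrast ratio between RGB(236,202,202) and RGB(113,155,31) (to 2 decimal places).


Linearize each sRGB channel c=v/255: c/12.92 if c ≤ 0.04045 else ((c+0.055)/1.055)^2.4
L = 0.2126×R_lin + 0.7152×G_lin + 0.0722×B_lin
Color 1 (236,202,202):
  R=236: 236/255≈0.9255 > 0.04045 → ((0.9255+0.055)/1.055)^2.4 ≈ 0.83880
  G=202: 202/255≈0.7922 > 0.04045 → ((0.7922+0.055)/1.055)^2.4 ≈ 0.59062
  B=202: 202/255≈0.7922 > 0.04045 → ((0.7922+0.055)/1.055)^2.4 ≈ 0.59062
  L1 = 0.2126×0.83880 + 0.7152×0.59062 + 0.0722×0.59062 ≈ 0.64338
Color 2 (113,155,31):
  R=113: 113/255≈0.4431 > 0.04045 → ((0.4431+0.055)/1.055)^2.4 ≈ 0.16513
  G=155: 155/255≈0.6078 > 0.04045 → ((0.6078+0.055)/1.055)^2.4 ≈ 0.32778
  B=31: 31/255≈0.1216 > 0.04045 → ((0.1216+0.055)/1.055)^2.4 ≈ 0.01370
  L2 = 0.2126×0.16513 + 0.7152×0.32778 + 0.0722×0.01370 ≈ 0.27052
Lighter = 0.64338, Darker = 0.27052
Ratio = (L_lighter + 0.05) / (L_darker + 0.05)
Ratio = (0.64338 + 0.05) / (0.27052 + 0.05) = 0.69338 / 0.32052 ≈ 2.1633
Ratio ≈ 2.16:1


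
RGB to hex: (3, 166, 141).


R = 3 → 03 (hex)
G = 166 → A6 (hex)
B = 141 → 8D (hex)
Hex = #03A68D


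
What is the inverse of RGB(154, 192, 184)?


Invert: (255-R, 255-G, 255-B)
R: 255-154 = 101
G: 255-192 = 63
B: 255-184 = 71
= RGB(101, 63, 71)


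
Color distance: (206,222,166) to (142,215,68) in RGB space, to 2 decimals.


d = √[(R₁-R₂)² + (G₁-G₂)² + (B₁-B₂)²]
d = √[(206-142)² + (222-215)² + (166-68)²]
d = √[4096 + 49 + 9604]
d = √13749
d ≈ 117.26


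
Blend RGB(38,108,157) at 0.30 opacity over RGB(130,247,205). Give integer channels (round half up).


C = α×F + (1-α)×B, with 1-α = 0.70
R: 0.30×38 + 0.70×130 = 11.40 + 91.00 = 102.40 → 102
G: 0.30×108 + 0.70×247 = 32.40 + 172.90 = 205.30 → 205
B: 0.30×157 + 0.70×205 = 47.10 + 143.50 = 190.60 → 191
= RGB(102, 205, 191)


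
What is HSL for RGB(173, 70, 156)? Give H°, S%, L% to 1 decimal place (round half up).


Normalize: R'=173/255≈0.6784, G'=70/255≈0.2745, B'=156/255≈0.6118
Max=173/255, Min=70/255, Δ=Max-Min=103/255
L = (Max+Min)/2 = (173+70)/510 = 243/510 = 0.47647… → L = 47.6%
L ≤ 0.5 → S = Δ/(Max+Min) = 103/(173+70) = 103/243 = 0.42386… → S = 42.4%
(the 1/255 factors cancel in S and H, so raw channel differences can be used)
Max is R' → H = 60 × (((G-B)/Δ) mod 6) = 60 × (((70-156)/103) mod 6)
  (-86)/103 = -0.8349…; negative, so add 6 → 5.1650…
  H = 60 × 5.1650… = 309.902…° → H = 309.9°
= HSL(309.9°, 42.4%, 47.6%)


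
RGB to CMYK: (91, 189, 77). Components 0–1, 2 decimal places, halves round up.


R'=91/255≈0.3569, G'=189/255≈0.7412, B'=77/255≈0.3020
K = 1 - max(R',G',B') = 1 - 189/255 = 66/255 = 0.25882… → 0.26
(1-R'-K)/(1-K) simplifies to (max-R)/max with max = 189:
C = (189-91)/189 = 98/189 = 0.51851… → 0.52
M = (189-189)/189 = 0/189 = 0 → 0.00
Y = (189-77)/189 = 112/189 = 0.59259… → 0.59
= CMYK(0.52, 0.00, 0.59, 0.26)


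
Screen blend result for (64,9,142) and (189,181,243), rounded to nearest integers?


Screen: C = 255 - (255-A)×(255-B)/255, rounded to nearest integer
R: 255 - (255-64)×(255-189)/255 = 255 - 12606/255 ≈ 255 - 49.435 = 205.565 → 206
G: 255 - (255-9)×(255-181)/255 = 255 - 18204/255 ≈ 255 - 71.388 = 183.612 → 184
B: 255 - (255-142)×(255-243)/255 = 255 - 1356/255 ≈ 255 - 5.318 = 249.682 → 250
= RGB(206, 184, 250)


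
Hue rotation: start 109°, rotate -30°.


New hue = (H + rotation) mod 360
New hue = (109 -30) mod 360
= 79 mod 360
= 79°


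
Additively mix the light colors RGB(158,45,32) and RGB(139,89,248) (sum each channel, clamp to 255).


Additive: each channel = min(255, C₁+C₂)
R: 158+139 = 297 → 255
G: 45+89 = 134 → 134
B: 32+248 = 280 → 255
= RGB(255, 134, 255)


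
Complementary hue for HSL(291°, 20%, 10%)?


Complement = opposite side of color wheel = hue + 180°
H' = (291 + 180) mod 360 = 111°
S and L unchanged.
= HSL(111°, 20%, 10%)


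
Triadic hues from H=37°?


Triadic: equally spaced at 120° intervals
H1 = 37°
H2 = (37 + 120) mod 360 = 157°
H3 = (37 + 240) mod 360 = 277°
Triadic = 37°, 157°, 277°


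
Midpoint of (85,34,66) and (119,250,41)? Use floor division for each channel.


Midpoint: each channel = ⌊(C₁+C₂)/2⌋
R: ⌊(85+119)/2⌋ = 102
G: ⌊(34+250)/2⌋ = 142
B: ⌊(66+41)/2⌋ = 53
= RGB(102, 142, 53)


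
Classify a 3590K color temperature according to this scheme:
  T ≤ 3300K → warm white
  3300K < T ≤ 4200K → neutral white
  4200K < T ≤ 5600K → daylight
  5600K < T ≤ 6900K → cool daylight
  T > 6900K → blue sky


Temperature: 3590K
3300K < 3590K ≤ 4200K → neutral white
Classification: neutral white


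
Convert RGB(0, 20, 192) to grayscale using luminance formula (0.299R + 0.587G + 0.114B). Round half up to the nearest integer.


Gray = 0.299×R + 0.587×G + 0.114×B
Gray = 0.299×0 + 0.587×20 + 0.114×192
Gray = 0.000 + 11.740 + 21.888
Gray = 33.628 → round half up → 34
Gray = 34


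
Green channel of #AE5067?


Color: #AE5067
R = AE = 174
G = 50 = 80
B = 67 = 103
Green = 80


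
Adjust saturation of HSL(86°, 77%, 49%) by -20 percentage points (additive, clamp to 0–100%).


Original S = 77%
Adjustment = -20 percentage points
New S = 77 + (-20) = 57
Clamp to [0, 100] → 57
= HSL(86°, 57%, 49%)


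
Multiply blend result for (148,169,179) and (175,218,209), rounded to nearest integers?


Multiply: C = A×B/255, rounded to nearest integer
R: 148×175/255 = 25900/255 ≈ 101.569 → 102
G: 169×218/255 = 36842/255 ≈ 144.478 → 144
B: 179×209/255 = 37411/255 ≈ 146.710 → 147
= RGB(102, 144, 147)


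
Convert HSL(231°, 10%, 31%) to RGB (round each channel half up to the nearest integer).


H=231°, S=0.10, L=0.31
C = (1-|2L-1|)×S = (1-|-0.38|)×0.10 = 0.062
H' = H/60 = 231/60 ≈ 3.8500; X = C×(1-|H' mod 2 - 1|) = 0.0093
m = L - C/2 = 0.31 - 0.031 = 0.279
Sector ⌊H'⌋ = 3 → (R',G',B') = (0.0, 0.0093, 0.062)
RGB = ((R'+m)×255, (G'+m)×255, (B'+m)×255) = (71.145, 73.5165, 86.955)
Round half up → RGB(71, 74, 87)


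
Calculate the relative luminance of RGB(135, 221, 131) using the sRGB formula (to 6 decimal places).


Linearize each channel (sRGB transfer function): c = v/255; c_lin = c/12.92 if c ≤ 0.04045, else ((c+0.055)/1.055)^2.4
  R: 135/255 ≈ 0.529412 > 0.04045 → ((0.529412+0.055)/1.055)^2.4 ≈ 0.242281
  G: 221/255 ≈ 0.866667 > 0.04045 → ((0.866667+0.055)/1.055)^2.4 ≈ 0.723055
  B: 131/255 ≈ 0.513725 > 0.04045 → ((0.513725+0.055)/1.055)^2.4 ≈ 0.226966
R_lin = 0.242281, G_lin = 0.723055, B_lin = 0.226966
L = 0.2126×R + 0.7152×G + 0.0722×B
L = 0.2126×0.242281 + 0.7152×0.723055 + 0.0722×0.226966
L ≈ 0.585025


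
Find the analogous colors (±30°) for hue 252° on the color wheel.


Base hue: 252°
Left analog: (252 - 30) mod 360 = 222°
Right analog: (252 + 30) mod 360 = 282°
Analogous hues = 222° and 282°


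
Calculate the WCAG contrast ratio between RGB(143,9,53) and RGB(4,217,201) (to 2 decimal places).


Linearize each sRGB channel c=v/255: c/12.92 if c ≤ 0.04045 else ((c+0.055)/1.055)^2.4
L = 0.2126×R_lin + 0.7152×G_lin + 0.0722×B_lin
Color 1 (143,9,53):
  R=143: 143/255≈0.5608 > 0.04045 → ((0.5608+0.055)/1.055)^2.4 ≈ 0.27468
  G=9: 9/255≈0.0353 ≤ 0.04045 → 0.0353/12.92 ≈ 0.00273
  B=53: 53/255≈0.2078 > 0.04045 → ((0.2078+0.055)/1.055)^2.4 ≈ 0.03560
  L1 = 0.2126×0.27468 + 0.7152×0.00273 + 0.0722×0.03560 ≈ 0.06292
Color 2 (4,217,201):
  R=4: 4/255≈0.0157 ≤ 0.04045 → 0.0157/12.92 ≈ 0.00121
  G=217: 217/255≈0.8510 > 0.04045 → ((0.8510+0.055)/1.055)^2.4 ≈ 0.69387
  B=201: 201/255≈0.7882 > 0.04045 → ((0.7882+0.055)/1.055)^2.4 ≈ 0.58408
  L2 = 0.2126×0.00121 + 0.7152×0.69387 + 0.0722×0.58408 ≈ 0.53869
Lighter = 0.53869, Darker = 0.06292
Ratio = (L_lighter + 0.05) / (L_darker + 0.05)
Ratio = (0.53869 + 0.05) / (0.06292 + 0.05) = 0.58869 / 0.11292 ≈ 5.2133
Ratio ≈ 5.21:1


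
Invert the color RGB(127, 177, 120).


Invert: (255-R, 255-G, 255-B)
R: 255-127 = 128
G: 255-177 = 78
B: 255-120 = 135
= RGB(128, 78, 135)


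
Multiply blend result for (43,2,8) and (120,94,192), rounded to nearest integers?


Multiply: C = A×B/255, rounded to nearest integer
R: 43×120/255 = 5160/255 ≈ 20.235 → 20
G: 2×94/255 = 188/255 ≈ 0.737 → 1
B: 8×192/255 = 1536/255 ≈ 6.024 → 6
= RGB(20, 1, 6)


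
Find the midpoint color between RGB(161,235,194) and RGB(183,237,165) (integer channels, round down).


Midpoint: each channel = ⌊(C₁+C₂)/2⌋
R: ⌊(161+183)/2⌋ = 172
G: ⌊(235+237)/2⌋ = 236
B: ⌊(194+165)/2⌋ = 179
= RGB(172, 236, 179)


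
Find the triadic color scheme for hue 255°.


Triadic: equally spaced at 120° intervals
H1 = 255°
H2 = (255 + 120) mod 360 = 15°
H3 = (255 + 240) mod 360 = 135°
Triadic = 255°, 15°, 135°


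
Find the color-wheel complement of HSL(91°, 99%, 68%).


Complement = opposite side of color wheel = hue + 180°
H' = (91 + 180) mod 360 = 271°
S and L unchanged.
= HSL(271°, 99%, 68%)


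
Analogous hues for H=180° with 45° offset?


Base hue: 180°
Left analog: (180 - 45) mod 360 = 135°
Right analog: (180 + 45) mod 360 = 225°
Analogous hues = 135° and 225°


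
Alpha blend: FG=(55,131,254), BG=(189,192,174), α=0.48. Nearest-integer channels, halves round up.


C = α×F + (1-α)×B, with 1-α = 0.52
R: 0.48×55 + 0.52×189 = 26.40 + 98.28 = 124.68 → 125
G: 0.48×131 + 0.52×192 = 62.88 + 99.84 = 162.72 → 163
B: 0.48×254 + 0.52×174 = 121.92 + 90.48 = 212.40 → 212
= RGB(125, 163, 212)


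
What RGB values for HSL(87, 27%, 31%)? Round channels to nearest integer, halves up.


H=87°, S=0.27, L=0.31
C = (1-|2L-1|)×S = (1-|-0.38|)×0.27 = 0.1674
H' = H/60 = 87/60 ≈ 1.4500; X = C×(1-|H' mod 2 - 1|) = 0.09207
m = L - C/2 = 0.31 - 0.0837 = 0.2263
Sector ⌊H'⌋ = 1 → (R',G',B') = (0.09207, 0.1674, 0.0)
RGB = ((R'+m)×255, (G'+m)×255, (B'+m)×255) = (81.18435, 100.3935, 57.7065)
Round half up → RGB(81, 100, 58)


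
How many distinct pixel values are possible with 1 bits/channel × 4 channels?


Total bits = 1 bits/channel × 4 channels = 4 bits
Distinct pixel values = 2^4
= 16 pixel values


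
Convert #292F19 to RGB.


29 → 41 (R)
2F → 47 (G)
19 → 25 (B)
= RGB(41, 47, 25)


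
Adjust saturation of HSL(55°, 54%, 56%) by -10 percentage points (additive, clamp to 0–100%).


Original S = 54%
Adjustment = -10 percentage points
New S = 54 + (-10) = 44
Clamp to [0, 100] → 44
= HSL(55°, 44%, 56%)


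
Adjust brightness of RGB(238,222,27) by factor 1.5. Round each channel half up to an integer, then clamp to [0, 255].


Multiply each channel by 1.5, round half up, clamp to [0, 255]
R: 238×1.5 = 357 → clamp → 255
G: 222×1.5 = 333 → clamp → 255
B: 27×1.5 = 40.5 → round → 41
= RGB(255, 255, 41)


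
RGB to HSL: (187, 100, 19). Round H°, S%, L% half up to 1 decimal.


Normalize: R'=187/255≈0.7333, G'=100/255≈0.3922, B'=19/255≈0.0745
Max=187/255, Min=19/255, Δ=Max-Min=168/255
L = (Max+Min)/2 = (187+19)/510 = 206/510 = 0.40392… → L = 40.4%
L ≤ 0.5 → S = Δ/(Max+Min) = 168/(187+19) = 168/206 = 0.81553… → S = 81.6%
(the 1/255 factors cancel in S and H, so raw channel differences can be used)
Max is R' → H = 60 × (((G-B)/Δ) mod 6) = 60 × (((100-19)/168) mod 6)
  81/168 = 0.4821…
  H = 60 × 0.4821… = 28.928…° → H = 28.9°
= HSL(28.9°, 81.6%, 40.4%)


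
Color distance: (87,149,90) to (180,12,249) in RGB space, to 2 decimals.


d = √[(R₁-R₂)² + (G₁-G₂)² + (B₁-B₂)²]
d = √[(87-180)² + (149-12)² + (90-249)²]
d = √[8649 + 18769 + 25281]
d = √52699
d ≈ 229.56


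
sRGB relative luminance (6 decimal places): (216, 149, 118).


Linearize each channel (sRGB transfer function): c = v/255; c_lin = c/12.92 if c ≤ 0.04045, else ((c+0.055)/1.055)^2.4
  R: 216/255 ≈ 0.847059 > 0.04045 → ((0.847059+0.055)/1.055)^2.4 ≈ 0.686685
  G: 149/255 ≈ 0.584314 > 0.04045 → ((0.584314+0.055)/1.055)^2.4 ≈ 0.300544
  B: 118/255 ≈ 0.462745 > 0.04045 → ((0.462745+0.055)/1.055)^2.4 ≈ 0.181164
R_lin = 0.686685, G_lin = 0.300544, B_lin = 0.181164
L = 0.2126×R + 0.7152×G + 0.0722×B
L = 0.2126×0.686685 + 0.7152×0.300544 + 0.0722×0.181164
L ≈ 0.374018


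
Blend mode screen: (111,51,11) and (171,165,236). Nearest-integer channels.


Screen: C = 255 - (255-A)×(255-B)/255, rounded to nearest integer
R: 255 - (255-111)×(255-171)/255 = 255 - 12096/255 ≈ 255 - 47.435 = 207.565 → 208
G: 255 - (255-51)×(255-165)/255 = 255 - 18360/255 ≈ 255 - 72.000 = 183.000 → 183
B: 255 - (255-11)×(255-236)/255 = 255 - 4636/255 ≈ 255 - 18.180 = 236.820 → 237
= RGB(208, 183, 237)


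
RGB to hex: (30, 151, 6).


R = 30 → 1E (hex)
G = 151 → 97 (hex)
B = 6 → 06 (hex)
Hex = #1E9706


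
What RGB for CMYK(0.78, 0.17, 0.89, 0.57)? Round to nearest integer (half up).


R = 255 × (1-C) × (1-K) = 255 × 0.22 × 0.43 = 24.123 → 24
G = 255 × (1-M) × (1-K) = 255 × 0.83 × 0.43 = 91.0095 → 91
B = 255 × (1-Y) × (1-K) = 255 × 0.11 × 0.43 = 12.0615 → 12
= RGB(24, 91, 12)


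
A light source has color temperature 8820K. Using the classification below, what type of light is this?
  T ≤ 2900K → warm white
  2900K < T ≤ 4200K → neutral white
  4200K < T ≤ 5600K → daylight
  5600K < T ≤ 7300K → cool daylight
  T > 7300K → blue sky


Temperature: 8820K
8820K > 7300K → blue sky
Classification: blue sky


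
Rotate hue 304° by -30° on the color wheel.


New hue = (H + rotation) mod 360
New hue = (304 -30) mod 360
= 274 mod 360
= 274°


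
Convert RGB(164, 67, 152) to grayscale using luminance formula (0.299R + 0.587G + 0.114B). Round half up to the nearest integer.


Gray = 0.299×R + 0.587×G + 0.114×B
Gray = 0.299×164 + 0.587×67 + 0.114×152
Gray = 49.036 + 39.329 + 17.328
Gray = 105.693 → round half up → 106
Gray = 106


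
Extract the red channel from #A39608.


Color: #A39608
R = A3 = 163
G = 96 = 150
B = 08 = 8
Red = 163


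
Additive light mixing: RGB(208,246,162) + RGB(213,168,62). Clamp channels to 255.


Additive: each channel = min(255, C₁+C₂)
R: 208+213 = 421 → 255
G: 246+168 = 414 → 255
B: 162+62 = 224 → 224
= RGB(255, 255, 224)


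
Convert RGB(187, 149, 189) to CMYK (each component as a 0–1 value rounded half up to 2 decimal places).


R'=187/255≈0.7333, G'=149/255≈0.5843, B'=189/255≈0.7412
K = 1 - max(R',G',B') = 1 - 189/255 = 66/255 = 0.25882… → 0.26
(1-R'-K)/(1-K) simplifies to (max-R)/max with max = 189:
C = (189-187)/189 = 2/189 = 0.01058… → 0.01
M = (189-149)/189 = 40/189 = 0.21164… → 0.21
Y = (189-189)/189 = 0/189 = 0 → 0.00
= CMYK(0.01, 0.21, 0.00, 0.26)


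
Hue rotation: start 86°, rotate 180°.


New hue = (H + rotation) mod 360
New hue = (86 + 180) mod 360
= 266 mod 360
= 266°


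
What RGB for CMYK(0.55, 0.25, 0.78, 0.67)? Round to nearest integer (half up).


R = 255 × (1-C) × (1-K) = 255 × 0.45 × 0.33 = 37.8675 → 38
G = 255 × (1-M) × (1-K) = 255 × 0.75 × 0.33 = 63.1125 → 63
B = 255 × (1-Y) × (1-K) = 255 × 0.22 × 0.33 = 18.513 → 19
= RGB(38, 63, 19)


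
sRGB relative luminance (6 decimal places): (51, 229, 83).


Linearize each channel (sRGB transfer function): c = v/255; c_lin = c/12.92 if c ≤ 0.04045, else ((c+0.055)/1.055)^2.4
  R: 51/255 ≈ 0.200000 > 0.04045 → ((0.200000+0.055)/1.055)^2.4 ≈ 0.033105
  G: 229/255 ≈ 0.898039 > 0.04045 → ((0.898039+0.055)/1.055)^2.4 ≈ 0.783538
  B: 83/255 ≈ 0.325490 > 0.04045 → ((0.325490+0.055)/1.055)^2.4 ≈ 0.086500
R_lin = 0.033105, G_lin = 0.783538, B_lin = 0.086500
L = 0.2126×R + 0.7152×G + 0.0722×B
L = 0.2126×0.033105 + 0.7152×0.783538 + 0.0722×0.086500
L ≈ 0.573670


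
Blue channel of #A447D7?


Color: #A447D7
R = A4 = 164
G = 47 = 71
B = D7 = 215
Blue = 215


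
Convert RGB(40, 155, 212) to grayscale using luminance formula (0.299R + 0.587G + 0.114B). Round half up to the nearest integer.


Gray = 0.299×R + 0.587×G + 0.114×B
Gray = 0.299×40 + 0.587×155 + 0.114×212
Gray = 11.960 + 90.985 + 24.168
Gray = 127.113 → round half up → 127
Gray = 127


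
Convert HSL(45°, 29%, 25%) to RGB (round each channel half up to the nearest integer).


H=45°, S=0.29, L=0.25
C = (1-|2L-1|)×S = (1-|-0.50|)×0.29 = 0.145
H' = H/60 = 45/60 ≈ 0.7500; X = C×(1-|H' mod 2 - 1|) = 0.10875
m = L - C/2 = 0.25 - 0.0725 = 0.1775
Sector ⌊H'⌋ = 0 → (R',G',B') = (0.145, 0.10875, 0.0)
RGB = ((R'+m)×255, (G'+m)×255, (B'+m)×255) = (82.2375, 72.99375, 45.2625)
Round half up → RGB(82, 73, 45)
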